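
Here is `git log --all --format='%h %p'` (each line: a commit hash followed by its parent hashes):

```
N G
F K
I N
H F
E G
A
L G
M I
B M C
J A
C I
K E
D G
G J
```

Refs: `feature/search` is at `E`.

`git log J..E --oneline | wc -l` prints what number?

2

Reachable from E: {A, E, G, J}.
Reachable from J: {A, J}.
In E's history but not J's: {E, G} — 2 commits.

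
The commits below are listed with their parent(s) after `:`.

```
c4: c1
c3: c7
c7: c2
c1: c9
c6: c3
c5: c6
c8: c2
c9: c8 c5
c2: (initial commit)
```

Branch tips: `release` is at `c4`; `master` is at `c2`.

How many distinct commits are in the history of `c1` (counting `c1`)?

8

Walking parent pointers from c1: reachable set = {c1, c2, c3, c5, c6, c7, c8, c9}.
That is 8 commits.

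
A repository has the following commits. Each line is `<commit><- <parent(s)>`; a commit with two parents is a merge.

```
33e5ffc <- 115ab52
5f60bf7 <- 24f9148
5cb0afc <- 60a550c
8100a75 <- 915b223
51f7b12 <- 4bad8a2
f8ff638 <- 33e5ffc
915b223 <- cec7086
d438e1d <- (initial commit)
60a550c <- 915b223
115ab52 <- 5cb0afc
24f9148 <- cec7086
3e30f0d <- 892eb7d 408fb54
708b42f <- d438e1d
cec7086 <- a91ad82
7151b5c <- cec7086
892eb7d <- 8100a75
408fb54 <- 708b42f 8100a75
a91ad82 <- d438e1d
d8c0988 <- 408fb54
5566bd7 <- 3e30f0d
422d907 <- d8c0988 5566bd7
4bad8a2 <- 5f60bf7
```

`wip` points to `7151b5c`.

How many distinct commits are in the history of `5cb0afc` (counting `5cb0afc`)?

Walking parent pointers from 5cb0afc: reachable set = {5cb0afc, 60a550c, 915b223, a91ad82, cec7086, d438e1d}.
That is 6 commits.

6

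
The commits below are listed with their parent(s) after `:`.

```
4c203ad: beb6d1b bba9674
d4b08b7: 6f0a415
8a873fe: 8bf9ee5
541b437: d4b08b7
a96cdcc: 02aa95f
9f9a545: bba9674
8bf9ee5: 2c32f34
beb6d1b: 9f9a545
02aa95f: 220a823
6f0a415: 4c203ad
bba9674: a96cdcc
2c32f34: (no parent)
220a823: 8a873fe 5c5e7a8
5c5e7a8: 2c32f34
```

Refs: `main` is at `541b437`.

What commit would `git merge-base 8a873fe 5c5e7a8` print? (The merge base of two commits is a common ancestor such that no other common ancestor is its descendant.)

2c32f34

Ancestors of 8a873fe: {2c32f34, 8a873fe, 8bf9ee5}.
Ancestors of 5c5e7a8: {2c32f34, 5c5e7a8}.
Common ancestors: {2c32f34}.
The only common ancestor is 2c32f34, so it is the merge base.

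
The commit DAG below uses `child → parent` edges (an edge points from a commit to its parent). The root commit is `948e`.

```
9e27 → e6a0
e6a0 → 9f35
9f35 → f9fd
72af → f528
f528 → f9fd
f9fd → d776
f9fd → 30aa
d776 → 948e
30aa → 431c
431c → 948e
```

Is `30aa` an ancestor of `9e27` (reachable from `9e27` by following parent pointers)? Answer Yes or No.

Ancestors of 9e27 (commits reachable by following parents): {30aa, 431c, 948e, 9e27, 9f35, d776, e6a0, f9fd}.
30aa is in that set, so it is an ancestor of 9e27.

Yes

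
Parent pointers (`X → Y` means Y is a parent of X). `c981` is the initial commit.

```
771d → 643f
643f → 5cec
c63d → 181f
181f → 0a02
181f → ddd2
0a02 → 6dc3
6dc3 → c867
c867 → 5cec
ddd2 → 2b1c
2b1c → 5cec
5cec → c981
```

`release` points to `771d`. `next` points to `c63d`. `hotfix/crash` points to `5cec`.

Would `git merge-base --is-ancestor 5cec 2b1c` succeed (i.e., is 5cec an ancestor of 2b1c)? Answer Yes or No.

Yes

Ancestors of 2b1c (commits reachable by following parents): {2b1c, 5cec, c981}.
5cec is in that set, so it is an ancestor of 2b1c.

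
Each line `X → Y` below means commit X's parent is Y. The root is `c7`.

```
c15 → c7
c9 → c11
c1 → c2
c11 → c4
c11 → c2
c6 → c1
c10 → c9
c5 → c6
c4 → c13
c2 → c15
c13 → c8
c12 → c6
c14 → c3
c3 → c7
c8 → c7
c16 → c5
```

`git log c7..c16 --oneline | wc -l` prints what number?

Reachable from c16: {c1, c15, c16, c2, c5, c6, c7}.
Reachable from c7: {c7}.
In c16's history but not c7's: {c1, c15, c16, c2, c5, c6} — 6 commits.

6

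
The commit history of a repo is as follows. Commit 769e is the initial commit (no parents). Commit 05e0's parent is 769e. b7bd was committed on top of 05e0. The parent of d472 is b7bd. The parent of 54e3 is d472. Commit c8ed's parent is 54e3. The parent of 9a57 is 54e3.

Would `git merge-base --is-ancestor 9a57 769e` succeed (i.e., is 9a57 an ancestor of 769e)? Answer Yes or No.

No

Ancestors of 769e: {769e}.
9a57 is not in that set, so it is not an ancestor of 769e.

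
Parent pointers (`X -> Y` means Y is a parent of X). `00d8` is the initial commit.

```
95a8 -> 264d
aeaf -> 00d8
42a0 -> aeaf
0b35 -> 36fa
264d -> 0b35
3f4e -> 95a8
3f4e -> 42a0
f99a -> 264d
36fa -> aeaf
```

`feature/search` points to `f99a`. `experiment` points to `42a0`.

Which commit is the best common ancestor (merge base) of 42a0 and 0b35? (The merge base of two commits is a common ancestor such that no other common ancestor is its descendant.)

Ancestors of 42a0: {00d8, 42a0, aeaf}.
Ancestors of 0b35: {00d8, 0b35, 36fa, aeaf}.
Common ancestors: {00d8, aeaf}.
Among these, aeaf is not an ancestor of any other common ancestor — it is the merge base.

aeaf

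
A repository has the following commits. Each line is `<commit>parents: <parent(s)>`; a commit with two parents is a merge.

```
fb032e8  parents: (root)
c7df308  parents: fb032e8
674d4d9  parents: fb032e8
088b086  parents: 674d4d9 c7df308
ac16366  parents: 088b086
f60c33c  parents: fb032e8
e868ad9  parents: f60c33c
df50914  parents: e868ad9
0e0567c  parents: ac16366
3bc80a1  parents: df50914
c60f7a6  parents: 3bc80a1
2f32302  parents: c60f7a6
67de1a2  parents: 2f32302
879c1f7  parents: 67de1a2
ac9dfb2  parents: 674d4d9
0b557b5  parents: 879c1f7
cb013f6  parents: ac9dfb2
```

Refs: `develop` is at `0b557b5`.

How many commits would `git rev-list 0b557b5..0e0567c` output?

5

Reachable from 0e0567c: {088b086, 0e0567c, 674d4d9, ac16366, c7df308, fb032e8}.
Reachable from 0b557b5: {0b557b5, 2f32302, 3bc80a1, 67de1a2, 879c1f7, c60f7a6, df50914, e868ad9, f60c33c, fb032e8}.
In 0e0567c's history but not 0b557b5's: {088b086, 0e0567c, 674d4d9, ac16366, c7df308} — 5 commits.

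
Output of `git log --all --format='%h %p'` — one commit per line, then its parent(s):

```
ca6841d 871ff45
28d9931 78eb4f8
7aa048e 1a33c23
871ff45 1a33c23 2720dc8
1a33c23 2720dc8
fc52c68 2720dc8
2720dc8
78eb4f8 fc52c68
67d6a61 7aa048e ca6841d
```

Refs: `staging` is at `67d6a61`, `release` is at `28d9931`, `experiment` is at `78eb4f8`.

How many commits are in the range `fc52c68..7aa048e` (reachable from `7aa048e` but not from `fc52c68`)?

2

Reachable from 7aa048e: {1a33c23, 2720dc8, 7aa048e}.
Reachable from fc52c68: {2720dc8, fc52c68}.
In 7aa048e's history but not fc52c68's: {1a33c23, 7aa048e} — 2 commits.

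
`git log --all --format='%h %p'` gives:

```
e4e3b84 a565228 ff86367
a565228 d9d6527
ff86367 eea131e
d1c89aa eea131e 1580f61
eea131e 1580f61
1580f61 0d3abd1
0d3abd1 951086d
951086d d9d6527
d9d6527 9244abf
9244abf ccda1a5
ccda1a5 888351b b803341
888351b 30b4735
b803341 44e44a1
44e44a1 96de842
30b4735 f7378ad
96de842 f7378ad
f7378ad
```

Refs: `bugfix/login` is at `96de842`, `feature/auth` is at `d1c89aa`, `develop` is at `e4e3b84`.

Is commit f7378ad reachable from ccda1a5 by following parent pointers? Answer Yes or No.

Yes

Ancestors of ccda1a5 (commits reachable by following parents): {30b4735, 44e44a1, 888351b, 96de842, b803341, ccda1a5, f7378ad}.
f7378ad is in that set, so it is an ancestor of ccda1a5.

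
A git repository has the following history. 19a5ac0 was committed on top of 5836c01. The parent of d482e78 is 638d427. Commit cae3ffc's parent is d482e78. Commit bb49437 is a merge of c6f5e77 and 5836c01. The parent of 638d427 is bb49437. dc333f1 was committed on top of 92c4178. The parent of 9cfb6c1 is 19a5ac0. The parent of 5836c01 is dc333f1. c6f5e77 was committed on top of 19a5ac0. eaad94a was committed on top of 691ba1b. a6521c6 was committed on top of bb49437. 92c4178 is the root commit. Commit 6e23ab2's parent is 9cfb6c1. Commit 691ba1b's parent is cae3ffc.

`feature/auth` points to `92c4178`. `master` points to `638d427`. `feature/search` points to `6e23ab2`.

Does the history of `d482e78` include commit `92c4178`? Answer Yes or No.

Ancestors of d482e78 (commits reachable by following parents): {19a5ac0, 5836c01, 638d427, 92c4178, bb49437, c6f5e77, d482e78, dc333f1}.
92c4178 is in that set, so it is an ancestor of d482e78.

Yes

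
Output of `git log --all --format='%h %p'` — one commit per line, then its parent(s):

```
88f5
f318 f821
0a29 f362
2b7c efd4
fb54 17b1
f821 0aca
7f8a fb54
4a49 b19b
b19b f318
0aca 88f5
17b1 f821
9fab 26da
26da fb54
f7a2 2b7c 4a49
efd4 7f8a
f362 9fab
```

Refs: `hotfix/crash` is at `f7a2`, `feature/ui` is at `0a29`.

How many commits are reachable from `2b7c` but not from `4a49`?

5

Reachable from 2b7c: {0aca, 17b1, 2b7c, 7f8a, 88f5, efd4, f821, fb54}.
Reachable from 4a49: {0aca, 4a49, 88f5, b19b, f318, f821}.
In 2b7c's history but not 4a49's: {17b1, 2b7c, 7f8a, efd4, fb54} — 5 commits.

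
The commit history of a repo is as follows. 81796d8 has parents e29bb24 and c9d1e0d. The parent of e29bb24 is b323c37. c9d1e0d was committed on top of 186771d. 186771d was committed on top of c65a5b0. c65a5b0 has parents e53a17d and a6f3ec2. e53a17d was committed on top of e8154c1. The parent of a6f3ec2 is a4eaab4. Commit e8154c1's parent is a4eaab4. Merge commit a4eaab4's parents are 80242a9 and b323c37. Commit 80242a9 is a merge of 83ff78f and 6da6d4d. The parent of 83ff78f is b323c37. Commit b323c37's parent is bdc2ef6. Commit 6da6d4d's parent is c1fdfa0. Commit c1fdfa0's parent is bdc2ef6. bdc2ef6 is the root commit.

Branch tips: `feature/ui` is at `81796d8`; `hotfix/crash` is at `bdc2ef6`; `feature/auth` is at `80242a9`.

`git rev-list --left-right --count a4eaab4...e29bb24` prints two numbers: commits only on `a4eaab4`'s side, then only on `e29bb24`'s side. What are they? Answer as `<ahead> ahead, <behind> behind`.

Reachable from a4eaab4: {6da6d4d, 80242a9, 83ff78f, a4eaab4, b323c37, bdc2ef6, c1fdfa0}.
Reachable from e29bb24: {b323c37, bdc2ef6, e29bb24}.
Only in a4eaab4's history (ahead): {6da6d4d, 80242a9, 83ff78f, a4eaab4, c1fdfa0} — 5.
Only in e29bb24's history (behind): {e29bb24} — 1.

5 ahead, 1 behind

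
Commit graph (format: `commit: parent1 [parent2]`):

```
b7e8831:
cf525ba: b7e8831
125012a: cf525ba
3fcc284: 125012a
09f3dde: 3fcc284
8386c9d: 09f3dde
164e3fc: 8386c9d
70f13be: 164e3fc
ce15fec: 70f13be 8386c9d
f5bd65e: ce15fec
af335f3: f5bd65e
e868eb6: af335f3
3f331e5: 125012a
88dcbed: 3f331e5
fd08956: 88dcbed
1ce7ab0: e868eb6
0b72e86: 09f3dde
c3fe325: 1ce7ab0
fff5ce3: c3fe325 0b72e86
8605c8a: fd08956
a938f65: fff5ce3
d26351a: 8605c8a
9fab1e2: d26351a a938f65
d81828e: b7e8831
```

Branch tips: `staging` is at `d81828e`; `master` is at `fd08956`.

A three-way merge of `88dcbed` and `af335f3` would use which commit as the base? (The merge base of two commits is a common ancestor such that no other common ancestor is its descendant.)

Ancestors of 88dcbed: {125012a, 3f331e5, 88dcbed, b7e8831, cf525ba}.
Ancestors of af335f3: {09f3dde, 125012a, 164e3fc, 3fcc284, 70f13be, 8386c9d, af335f3, b7e8831, ce15fec, cf525ba, f5bd65e}.
Common ancestors: {125012a, b7e8831, cf525ba}.
Among these, 125012a is not an ancestor of any other common ancestor — it is the merge base.

125012a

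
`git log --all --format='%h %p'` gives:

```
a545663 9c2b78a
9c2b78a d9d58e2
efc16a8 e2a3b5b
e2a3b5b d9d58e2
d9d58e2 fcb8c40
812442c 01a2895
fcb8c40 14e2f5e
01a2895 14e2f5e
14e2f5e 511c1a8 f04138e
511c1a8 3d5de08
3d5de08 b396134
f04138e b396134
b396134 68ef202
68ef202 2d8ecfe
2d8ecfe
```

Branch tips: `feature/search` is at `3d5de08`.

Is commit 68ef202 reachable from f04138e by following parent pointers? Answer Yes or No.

Yes

Ancestors of f04138e (commits reachable by following parents): {2d8ecfe, 68ef202, b396134, f04138e}.
68ef202 is in that set, so it is an ancestor of f04138e.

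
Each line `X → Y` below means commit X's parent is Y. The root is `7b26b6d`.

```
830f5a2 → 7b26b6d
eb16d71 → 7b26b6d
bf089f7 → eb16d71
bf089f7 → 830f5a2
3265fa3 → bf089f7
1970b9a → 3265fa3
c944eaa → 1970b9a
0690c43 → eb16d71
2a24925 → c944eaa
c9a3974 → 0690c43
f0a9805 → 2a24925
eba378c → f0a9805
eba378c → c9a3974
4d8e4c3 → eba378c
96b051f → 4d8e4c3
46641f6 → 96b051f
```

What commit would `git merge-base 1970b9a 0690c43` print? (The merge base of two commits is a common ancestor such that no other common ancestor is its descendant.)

Ancestors of 1970b9a: {1970b9a, 3265fa3, 7b26b6d, 830f5a2, bf089f7, eb16d71}.
Ancestors of 0690c43: {0690c43, 7b26b6d, eb16d71}.
Common ancestors: {7b26b6d, eb16d71}.
Among these, eb16d71 is not an ancestor of any other common ancestor — it is the merge base.

eb16d71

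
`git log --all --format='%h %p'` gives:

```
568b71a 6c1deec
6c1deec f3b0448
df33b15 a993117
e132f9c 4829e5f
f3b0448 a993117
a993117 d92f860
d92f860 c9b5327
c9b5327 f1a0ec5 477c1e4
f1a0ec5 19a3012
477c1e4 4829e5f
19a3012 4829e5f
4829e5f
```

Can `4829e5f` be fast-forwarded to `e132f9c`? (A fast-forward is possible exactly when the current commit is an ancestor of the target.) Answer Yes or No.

A fast-forward from 4829e5f to e132f9c is possible iff 4829e5f is an ancestor of e132f9c.
Ancestors of e132f9c: {4829e5f, e132f9c}.
4829e5f is among them, so fast-forward is possible.

Yes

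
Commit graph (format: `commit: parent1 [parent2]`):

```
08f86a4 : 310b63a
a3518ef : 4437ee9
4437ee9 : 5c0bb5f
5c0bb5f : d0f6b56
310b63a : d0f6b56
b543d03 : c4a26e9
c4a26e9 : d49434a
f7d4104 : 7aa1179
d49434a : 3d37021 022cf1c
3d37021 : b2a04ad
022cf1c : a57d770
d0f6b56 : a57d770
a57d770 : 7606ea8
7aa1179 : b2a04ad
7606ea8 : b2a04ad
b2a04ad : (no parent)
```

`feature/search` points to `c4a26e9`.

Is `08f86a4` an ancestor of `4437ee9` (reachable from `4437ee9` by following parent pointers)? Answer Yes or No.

Ancestors of 4437ee9: {4437ee9, 5c0bb5f, 7606ea8, a57d770, b2a04ad, d0f6b56}.
08f86a4 is not in that set, so it is not an ancestor of 4437ee9.

No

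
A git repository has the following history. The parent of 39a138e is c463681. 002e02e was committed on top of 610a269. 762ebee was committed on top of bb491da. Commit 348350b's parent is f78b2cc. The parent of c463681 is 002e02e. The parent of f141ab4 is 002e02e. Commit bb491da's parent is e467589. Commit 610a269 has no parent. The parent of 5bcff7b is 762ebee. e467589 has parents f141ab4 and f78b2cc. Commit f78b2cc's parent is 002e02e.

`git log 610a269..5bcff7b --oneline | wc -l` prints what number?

Reachable from 5bcff7b: {002e02e, 5bcff7b, 610a269, 762ebee, bb491da, e467589, f141ab4, f78b2cc}.
Reachable from 610a269: {610a269}.
In 5bcff7b's history but not 610a269's: {002e02e, 5bcff7b, 762ebee, bb491da, e467589, f141ab4, f78b2cc} — 7 commits.

7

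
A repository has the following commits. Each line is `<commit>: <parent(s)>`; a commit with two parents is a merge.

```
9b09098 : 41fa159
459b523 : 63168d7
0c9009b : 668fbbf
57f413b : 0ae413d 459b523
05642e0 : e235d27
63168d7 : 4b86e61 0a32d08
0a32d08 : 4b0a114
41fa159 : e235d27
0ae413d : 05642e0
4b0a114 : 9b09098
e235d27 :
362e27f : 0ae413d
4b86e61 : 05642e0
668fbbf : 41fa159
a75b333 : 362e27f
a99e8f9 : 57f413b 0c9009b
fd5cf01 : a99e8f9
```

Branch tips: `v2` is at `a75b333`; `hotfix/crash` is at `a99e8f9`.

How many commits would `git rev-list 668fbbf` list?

Walking parent pointers from 668fbbf: reachable set = {41fa159, 668fbbf, e235d27}.
That is 3 commits.

3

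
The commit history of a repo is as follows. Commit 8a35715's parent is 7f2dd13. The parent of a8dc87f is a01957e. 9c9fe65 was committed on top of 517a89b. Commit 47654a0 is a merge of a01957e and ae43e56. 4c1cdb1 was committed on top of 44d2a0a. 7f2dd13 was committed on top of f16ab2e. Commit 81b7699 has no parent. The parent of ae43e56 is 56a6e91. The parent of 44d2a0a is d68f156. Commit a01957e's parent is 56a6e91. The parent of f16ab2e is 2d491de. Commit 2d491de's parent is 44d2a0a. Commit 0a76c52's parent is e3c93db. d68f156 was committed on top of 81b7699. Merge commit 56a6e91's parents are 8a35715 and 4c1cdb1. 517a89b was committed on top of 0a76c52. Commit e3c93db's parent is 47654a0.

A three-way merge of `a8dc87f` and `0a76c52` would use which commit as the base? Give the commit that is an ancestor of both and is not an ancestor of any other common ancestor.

Ancestors of a8dc87f: {2d491de, 44d2a0a, 4c1cdb1, 56a6e91, 7f2dd13, 81b7699, 8a35715, a01957e, a8dc87f, d68f156, f16ab2e}.
Ancestors of 0a76c52: {0a76c52, 2d491de, 44d2a0a, 47654a0, 4c1cdb1, 56a6e91, 7f2dd13, 81b7699, 8a35715, a01957e, ae43e56, d68f156, e3c93db, f16ab2e}.
Common ancestors: {2d491de, 44d2a0a, 4c1cdb1, 56a6e91, 7f2dd13, 81b7699, 8a35715, a01957e, d68f156, f16ab2e}.
Among these, a01957e is not an ancestor of any other common ancestor — it is the merge base.

a01957e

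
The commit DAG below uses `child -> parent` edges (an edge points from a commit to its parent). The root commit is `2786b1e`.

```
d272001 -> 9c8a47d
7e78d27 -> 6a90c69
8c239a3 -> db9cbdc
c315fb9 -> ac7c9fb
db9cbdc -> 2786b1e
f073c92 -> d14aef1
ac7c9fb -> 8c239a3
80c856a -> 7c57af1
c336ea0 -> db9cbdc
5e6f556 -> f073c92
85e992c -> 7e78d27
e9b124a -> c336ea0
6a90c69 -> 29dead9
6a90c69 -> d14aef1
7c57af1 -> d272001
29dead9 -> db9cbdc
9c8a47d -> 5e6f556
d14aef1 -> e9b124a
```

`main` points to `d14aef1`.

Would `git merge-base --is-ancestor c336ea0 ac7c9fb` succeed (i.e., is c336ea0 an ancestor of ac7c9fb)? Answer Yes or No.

Ancestors of ac7c9fb: {2786b1e, 8c239a3, ac7c9fb, db9cbdc}.
c336ea0 is not in that set, so it is not an ancestor of ac7c9fb.

No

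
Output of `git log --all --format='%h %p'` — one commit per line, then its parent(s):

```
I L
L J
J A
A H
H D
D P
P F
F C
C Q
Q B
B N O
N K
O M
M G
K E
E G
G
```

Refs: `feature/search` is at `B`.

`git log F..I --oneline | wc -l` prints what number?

Reachable from I: {A, B, C, D, E, F, G, H, I, J, K, L, M, N, O, P, Q}.
Reachable from F: {B, C, E, F, G, K, M, N, O, Q}.
In I's history but not F's: {A, D, H, I, J, L, P} — 7 commits.

7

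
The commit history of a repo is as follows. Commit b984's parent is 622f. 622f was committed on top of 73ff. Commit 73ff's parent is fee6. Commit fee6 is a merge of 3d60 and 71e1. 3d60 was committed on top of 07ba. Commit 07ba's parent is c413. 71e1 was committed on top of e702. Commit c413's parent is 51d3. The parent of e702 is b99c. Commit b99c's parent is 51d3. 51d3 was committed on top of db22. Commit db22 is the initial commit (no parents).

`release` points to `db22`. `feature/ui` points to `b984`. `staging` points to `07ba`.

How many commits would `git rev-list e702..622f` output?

7

Reachable from 622f: {07ba, 3d60, 51d3, 622f, 71e1, 73ff, b99c, c413, db22, e702, fee6}.
Reachable from e702: {51d3, b99c, db22, e702}.
In 622f's history but not e702's: {07ba, 3d60, 622f, 71e1, 73ff, c413, fee6} — 7 commits.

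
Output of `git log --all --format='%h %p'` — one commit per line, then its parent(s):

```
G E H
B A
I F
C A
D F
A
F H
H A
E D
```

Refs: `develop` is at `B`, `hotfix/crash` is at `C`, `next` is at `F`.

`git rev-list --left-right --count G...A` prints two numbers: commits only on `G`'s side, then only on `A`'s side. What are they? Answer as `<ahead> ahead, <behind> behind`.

5 ahead, 0 behind

Reachable from G: {A, D, E, F, G, H}.
Reachable from A: {A}.
Only in G's history (ahead): {D, E, F, G, H} — 5.
Only in A's history (behind): {} — 0.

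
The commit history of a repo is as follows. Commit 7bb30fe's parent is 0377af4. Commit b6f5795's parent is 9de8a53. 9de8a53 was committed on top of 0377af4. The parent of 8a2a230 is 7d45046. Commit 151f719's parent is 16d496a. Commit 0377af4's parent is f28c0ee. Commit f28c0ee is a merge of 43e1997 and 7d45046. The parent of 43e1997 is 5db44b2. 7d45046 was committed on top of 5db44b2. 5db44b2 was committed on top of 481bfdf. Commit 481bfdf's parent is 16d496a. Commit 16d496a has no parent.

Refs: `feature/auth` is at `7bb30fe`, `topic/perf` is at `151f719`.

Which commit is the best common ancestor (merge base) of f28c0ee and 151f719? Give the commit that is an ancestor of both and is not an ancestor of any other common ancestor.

Ancestors of f28c0ee: {16d496a, 43e1997, 481bfdf, 5db44b2, 7d45046, f28c0ee}.
Ancestors of 151f719: {151f719, 16d496a}.
Common ancestors: {16d496a}.
The only common ancestor is 16d496a, so it is the merge base.

16d496a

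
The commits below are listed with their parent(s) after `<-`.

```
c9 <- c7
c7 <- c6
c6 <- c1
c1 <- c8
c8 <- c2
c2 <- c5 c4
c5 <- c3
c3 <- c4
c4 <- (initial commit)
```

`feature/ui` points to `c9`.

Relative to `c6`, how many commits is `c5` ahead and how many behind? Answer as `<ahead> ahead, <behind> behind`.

Reachable from c5: {c3, c4, c5}.
Reachable from c6: {c1, c2, c3, c4, c5, c6, c8}.
Only in c5's history (ahead): {} — 0.
Only in c6's history (behind): {c1, c2, c6, c8} — 4.

0 ahead, 4 behind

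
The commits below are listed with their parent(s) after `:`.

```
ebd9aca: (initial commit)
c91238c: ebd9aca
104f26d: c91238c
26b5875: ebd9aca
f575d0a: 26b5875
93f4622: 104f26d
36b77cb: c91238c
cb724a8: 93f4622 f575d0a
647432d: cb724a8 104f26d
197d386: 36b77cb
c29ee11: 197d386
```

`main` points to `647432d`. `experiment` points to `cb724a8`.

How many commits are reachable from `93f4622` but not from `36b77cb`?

2

Reachable from 93f4622: {104f26d, 93f4622, c91238c, ebd9aca}.
Reachable from 36b77cb: {36b77cb, c91238c, ebd9aca}.
In 93f4622's history but not 36b77cb's: {104f26d, 93f4622} — 2 commits.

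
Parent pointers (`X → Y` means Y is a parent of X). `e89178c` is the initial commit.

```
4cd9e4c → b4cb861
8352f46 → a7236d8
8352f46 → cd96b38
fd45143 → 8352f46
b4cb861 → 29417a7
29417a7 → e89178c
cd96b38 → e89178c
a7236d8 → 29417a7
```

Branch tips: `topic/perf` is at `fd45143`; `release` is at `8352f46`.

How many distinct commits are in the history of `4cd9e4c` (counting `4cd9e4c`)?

4

Walking parent pointers from 4cd9e4c: reachable set = {29417a7, 4cd9e4c, b4cb861, e89178c}.
That is 4 commits.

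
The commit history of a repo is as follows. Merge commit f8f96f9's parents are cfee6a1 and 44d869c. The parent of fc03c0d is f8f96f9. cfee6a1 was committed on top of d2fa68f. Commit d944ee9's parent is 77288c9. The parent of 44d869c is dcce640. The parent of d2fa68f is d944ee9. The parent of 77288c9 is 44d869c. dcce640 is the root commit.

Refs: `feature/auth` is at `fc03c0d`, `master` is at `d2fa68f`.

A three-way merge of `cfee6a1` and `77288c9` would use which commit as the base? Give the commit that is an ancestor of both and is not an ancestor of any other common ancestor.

77288c9

Ancestors of cfee6a1: {44d869c, 77288c9, cfee6a1, d2fa68f, d944ee9, dcce640}.
Ancestors of 77288c9: {44d869c, 77288c9, dcce640}.
Common ancestors: {44d869c, 77288c9, dcce640}.
Among these, 77288c9 is not an ancestor of any other common ancestor — it is the merge base.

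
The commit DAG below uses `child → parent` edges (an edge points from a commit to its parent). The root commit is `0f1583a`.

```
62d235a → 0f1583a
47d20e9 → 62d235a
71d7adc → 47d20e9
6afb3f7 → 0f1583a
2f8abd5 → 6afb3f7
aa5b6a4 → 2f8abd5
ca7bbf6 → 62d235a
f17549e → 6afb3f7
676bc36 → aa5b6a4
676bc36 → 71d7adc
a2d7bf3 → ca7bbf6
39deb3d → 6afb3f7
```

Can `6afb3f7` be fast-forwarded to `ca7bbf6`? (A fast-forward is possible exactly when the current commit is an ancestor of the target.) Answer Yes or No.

A fast-forward from 6afb3f7 to ca7bbf6 is possible iff 6afb3f7 is an ancestor of ca7bbf6.
Ancestors of ca7bbf6: {0f1583a, 62d235a, ca7bbf6}.
6afb3f7 is not among them, so fast-forward is not possible.

No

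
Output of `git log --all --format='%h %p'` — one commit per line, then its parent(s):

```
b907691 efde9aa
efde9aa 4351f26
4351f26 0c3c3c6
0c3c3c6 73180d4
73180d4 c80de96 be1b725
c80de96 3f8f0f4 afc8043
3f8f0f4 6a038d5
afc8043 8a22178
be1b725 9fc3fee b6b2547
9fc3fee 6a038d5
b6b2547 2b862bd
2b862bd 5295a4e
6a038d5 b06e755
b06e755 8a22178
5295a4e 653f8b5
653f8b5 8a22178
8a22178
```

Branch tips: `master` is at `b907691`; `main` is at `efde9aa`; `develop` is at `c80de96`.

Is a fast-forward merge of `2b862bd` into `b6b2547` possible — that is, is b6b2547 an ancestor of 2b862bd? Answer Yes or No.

No

A fast-forward from b6b2547 to 2b862bd is possible iff b6b2547 is an ancestor of 2b862bd.
Ancestors of 2b862bd: {2b862bd, 5295a4e, 653f8b5, 8a22178}.
b6b2547 is not among them, so fast-forward is not possible.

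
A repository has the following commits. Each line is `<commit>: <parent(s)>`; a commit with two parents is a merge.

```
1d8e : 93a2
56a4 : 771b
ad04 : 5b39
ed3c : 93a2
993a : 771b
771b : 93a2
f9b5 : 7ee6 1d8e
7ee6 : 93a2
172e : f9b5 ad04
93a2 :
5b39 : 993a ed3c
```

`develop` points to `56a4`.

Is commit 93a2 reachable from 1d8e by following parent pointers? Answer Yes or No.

Ancestors of 1d8e (commits reachable by following parents): {1d8e, 93a2}.
93a2 is in that set, so it is an ancestor of 1d8e.

Yes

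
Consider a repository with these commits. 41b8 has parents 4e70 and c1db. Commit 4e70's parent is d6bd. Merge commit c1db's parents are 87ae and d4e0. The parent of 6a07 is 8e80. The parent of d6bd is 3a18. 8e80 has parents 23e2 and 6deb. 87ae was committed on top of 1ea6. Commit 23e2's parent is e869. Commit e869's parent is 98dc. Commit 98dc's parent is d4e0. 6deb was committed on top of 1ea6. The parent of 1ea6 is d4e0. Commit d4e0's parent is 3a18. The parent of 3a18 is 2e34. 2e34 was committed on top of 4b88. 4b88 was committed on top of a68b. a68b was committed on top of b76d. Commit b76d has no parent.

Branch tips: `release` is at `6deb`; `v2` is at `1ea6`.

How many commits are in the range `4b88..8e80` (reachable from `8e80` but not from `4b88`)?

9

Reachable from 8e80: {1ea6, 23e2, 2e34, 3a18, 4b88, 6deb, 8e80, 98dc, a68b, b76d, d4e0, e869}.
Reachable from 4b88: {4b88, a68b, b76d}.
In 8e80's history but not 4b88's: {1ea6, 23e2, 2e34, 3a18, 6deb, 8e80, 98dc, d4e0, e869} — 9 commits.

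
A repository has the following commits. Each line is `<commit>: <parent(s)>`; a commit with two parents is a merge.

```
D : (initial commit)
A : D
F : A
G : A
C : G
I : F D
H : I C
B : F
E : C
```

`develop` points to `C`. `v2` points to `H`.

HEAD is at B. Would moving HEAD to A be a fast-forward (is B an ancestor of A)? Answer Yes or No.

A fast-forward from B to A is possible iff B is an ancestor of A.
Ancestors of A: {A, D}.
B is not among them, so fast-forward is not possible.

No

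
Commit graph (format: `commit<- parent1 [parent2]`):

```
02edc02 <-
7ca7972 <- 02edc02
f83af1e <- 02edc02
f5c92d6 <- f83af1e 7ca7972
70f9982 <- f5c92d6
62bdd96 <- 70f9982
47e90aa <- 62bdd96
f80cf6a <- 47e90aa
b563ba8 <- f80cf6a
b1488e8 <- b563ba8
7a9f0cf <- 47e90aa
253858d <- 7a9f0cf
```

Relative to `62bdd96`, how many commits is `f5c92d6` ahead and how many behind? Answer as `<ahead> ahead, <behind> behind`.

0 ahead, 2 behind

Reachable from f5c92d6: {02edc02, 7ca7972, f5c92d6, f83af1e}.
Reachable from 62bdd96: {02edc02, 62bdd96, 70f9982, 7ca7972, f5c92d6, f83af1e}.
Only in f5c92d6's history (ahead): {} — 0.
Only in 62bdd96's history (behind): {62bdd96, 70f9982} — 2.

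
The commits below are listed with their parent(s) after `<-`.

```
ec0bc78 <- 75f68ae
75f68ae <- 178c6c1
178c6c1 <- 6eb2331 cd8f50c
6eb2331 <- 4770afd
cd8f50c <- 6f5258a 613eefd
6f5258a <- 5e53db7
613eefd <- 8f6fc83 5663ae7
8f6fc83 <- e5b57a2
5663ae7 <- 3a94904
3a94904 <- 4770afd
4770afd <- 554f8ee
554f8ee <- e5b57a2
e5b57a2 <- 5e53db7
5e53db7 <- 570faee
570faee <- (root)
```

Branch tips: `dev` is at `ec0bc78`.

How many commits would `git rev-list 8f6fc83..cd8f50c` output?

Reachable from cd8f50c: {3a94904, 4770afd, 554f8ee, 5663ae7, 570faee, 5e53db7, 613eefd, 6f5258a, 8f6fc83, cd8f50c, e5b57a2}.
Reachable from 8f6fc83: {570faee, 5e53db7, 8f6fc83, e5b57a2}.
In cd8f50c's history but not 8f6fc83's: {3a94904, 4770afd, 554f8ee, 5663ae7, 613eefd, 6f5258a, cd8f50c} — 7 commits.

7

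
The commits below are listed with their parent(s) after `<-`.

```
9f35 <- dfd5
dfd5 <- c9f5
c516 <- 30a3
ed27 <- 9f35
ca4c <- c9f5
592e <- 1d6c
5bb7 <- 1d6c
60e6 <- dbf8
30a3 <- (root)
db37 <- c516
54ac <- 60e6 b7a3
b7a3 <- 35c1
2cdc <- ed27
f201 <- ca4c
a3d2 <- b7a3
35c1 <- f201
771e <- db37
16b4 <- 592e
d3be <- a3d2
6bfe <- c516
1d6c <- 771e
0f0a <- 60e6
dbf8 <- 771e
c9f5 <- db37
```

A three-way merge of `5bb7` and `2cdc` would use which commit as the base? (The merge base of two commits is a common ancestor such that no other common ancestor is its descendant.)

Ancestors of 5bb7: {1d6c, 30a3, 5bb7, 771e, c516, db37}.
Ancestors of 2cdc: {2cdc, 30a3, 9f35, c516, c9f5, db37, dfd5, ed27}.
Common ancestors: {30a3, c516, db37}.
Among these, db37 is not an ancestor of any other common ancestor — it is the merge base.

db37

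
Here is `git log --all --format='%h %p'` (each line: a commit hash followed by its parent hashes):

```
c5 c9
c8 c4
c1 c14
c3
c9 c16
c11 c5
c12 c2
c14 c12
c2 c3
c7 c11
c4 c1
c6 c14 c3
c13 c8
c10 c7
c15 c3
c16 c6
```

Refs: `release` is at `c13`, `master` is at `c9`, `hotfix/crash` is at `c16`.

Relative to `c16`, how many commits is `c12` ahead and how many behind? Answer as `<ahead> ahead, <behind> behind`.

Reachable from c12: {c12, c2, c3}.
Reachable from c16: {c12, c14, c16, c2, c3, c6}.
Only in c12's history (ahead): {} — 0.
Only in c16's history (behind): {c14, c16, c6} — 3.

0 ahead, 3 behind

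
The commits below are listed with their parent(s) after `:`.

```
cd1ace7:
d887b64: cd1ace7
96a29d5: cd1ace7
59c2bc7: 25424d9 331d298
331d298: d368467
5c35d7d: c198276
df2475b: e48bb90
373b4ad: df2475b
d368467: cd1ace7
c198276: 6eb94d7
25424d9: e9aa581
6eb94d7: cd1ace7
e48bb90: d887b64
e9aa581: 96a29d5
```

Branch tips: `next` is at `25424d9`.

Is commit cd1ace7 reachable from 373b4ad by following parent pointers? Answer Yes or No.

Yes

Ancestors of 373b4ad (commits reachable by following parents): {373b4ad, cd1ace7, d887b64, df2475b, e48bb90}.
cd1ace7 is in that set, so it is an ancestor of 373b4ad.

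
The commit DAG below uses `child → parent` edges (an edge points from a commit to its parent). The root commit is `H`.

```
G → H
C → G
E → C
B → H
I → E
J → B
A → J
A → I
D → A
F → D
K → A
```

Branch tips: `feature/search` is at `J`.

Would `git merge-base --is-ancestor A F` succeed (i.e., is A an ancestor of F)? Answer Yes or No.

Ancestors of F (commits reachable by following parents): {A, B, C, D, E, F, G, H, I, J}.
A is in that set, so it is an ancestor of F.

Yes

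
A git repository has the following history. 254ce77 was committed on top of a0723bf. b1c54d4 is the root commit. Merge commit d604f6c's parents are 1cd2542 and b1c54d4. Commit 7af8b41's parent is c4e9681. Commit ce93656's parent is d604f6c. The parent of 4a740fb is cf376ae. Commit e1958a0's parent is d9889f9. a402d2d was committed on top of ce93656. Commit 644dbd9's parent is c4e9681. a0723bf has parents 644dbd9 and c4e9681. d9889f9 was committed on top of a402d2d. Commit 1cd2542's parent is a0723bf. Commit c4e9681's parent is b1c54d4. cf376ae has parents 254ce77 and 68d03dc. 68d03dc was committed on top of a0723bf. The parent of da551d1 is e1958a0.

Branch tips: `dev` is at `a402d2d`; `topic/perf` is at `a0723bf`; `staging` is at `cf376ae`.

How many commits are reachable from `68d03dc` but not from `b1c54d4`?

4

Reachable from 68d03dc: {644dbd9, 68d03dc, a0723bf, b1c54d4, c4e9681}.
Reachable from b1c54d4: {b1c54d4}.
In 68d03dc's history but not b1c54d4's: {644dbd9, 68d03dc, a0723bf, c4e9681} — 4 commits.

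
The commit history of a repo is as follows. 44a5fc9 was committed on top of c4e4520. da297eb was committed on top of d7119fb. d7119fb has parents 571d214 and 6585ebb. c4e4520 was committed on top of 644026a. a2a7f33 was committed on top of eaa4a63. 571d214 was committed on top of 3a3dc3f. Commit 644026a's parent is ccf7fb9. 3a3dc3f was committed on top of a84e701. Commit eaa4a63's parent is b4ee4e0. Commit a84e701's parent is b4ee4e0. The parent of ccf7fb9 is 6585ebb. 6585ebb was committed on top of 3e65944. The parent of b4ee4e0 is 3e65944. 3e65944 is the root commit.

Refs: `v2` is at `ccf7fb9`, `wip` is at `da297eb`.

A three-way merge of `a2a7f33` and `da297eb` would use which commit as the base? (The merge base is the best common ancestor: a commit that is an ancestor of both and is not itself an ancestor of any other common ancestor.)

Ancestors of a2a7f33: {3e65944, a2a7f33, b4ee4e0, eaa4a63}.
Ancestors of da297eb: {3a3dc3f, 3e65944, 571d214, 6585ebb, a84e701, b4ee4e0, d7119fb, da297eb}.
Common ancestors: {3e65944, b4ee4e0}.
Among these, b4ee4e0 is not an ancestor of any other common ancestor — it is the merge base.

b4ee4e0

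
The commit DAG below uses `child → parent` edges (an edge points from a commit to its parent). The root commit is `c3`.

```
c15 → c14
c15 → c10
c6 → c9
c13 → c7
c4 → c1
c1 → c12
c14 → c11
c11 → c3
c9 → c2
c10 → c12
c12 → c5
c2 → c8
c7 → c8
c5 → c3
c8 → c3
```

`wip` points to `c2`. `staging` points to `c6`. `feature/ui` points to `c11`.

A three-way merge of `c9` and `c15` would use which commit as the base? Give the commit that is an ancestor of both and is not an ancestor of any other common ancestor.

c3

Ancestors of c9: {c2, c3, c8, c9}.
Ancestors of c15: {c10, c11, c12, c14, c15, c3, c5}.
Common ancestors: {c3}.
The only common ancestor is c3, so it is the merge base.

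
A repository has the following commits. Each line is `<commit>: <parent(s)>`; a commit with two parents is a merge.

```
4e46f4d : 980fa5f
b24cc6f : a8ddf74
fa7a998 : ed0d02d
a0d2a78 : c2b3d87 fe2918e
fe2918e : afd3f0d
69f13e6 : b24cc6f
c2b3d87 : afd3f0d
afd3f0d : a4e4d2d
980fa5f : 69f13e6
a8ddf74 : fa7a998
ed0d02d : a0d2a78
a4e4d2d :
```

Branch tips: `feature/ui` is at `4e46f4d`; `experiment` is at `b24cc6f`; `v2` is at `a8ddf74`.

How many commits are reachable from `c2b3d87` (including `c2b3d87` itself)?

3

Walking parent pointers from c2b3d87: reachable set = {a4e4d2d, afd3f0d, c2b3d87}.
That is 3 commits.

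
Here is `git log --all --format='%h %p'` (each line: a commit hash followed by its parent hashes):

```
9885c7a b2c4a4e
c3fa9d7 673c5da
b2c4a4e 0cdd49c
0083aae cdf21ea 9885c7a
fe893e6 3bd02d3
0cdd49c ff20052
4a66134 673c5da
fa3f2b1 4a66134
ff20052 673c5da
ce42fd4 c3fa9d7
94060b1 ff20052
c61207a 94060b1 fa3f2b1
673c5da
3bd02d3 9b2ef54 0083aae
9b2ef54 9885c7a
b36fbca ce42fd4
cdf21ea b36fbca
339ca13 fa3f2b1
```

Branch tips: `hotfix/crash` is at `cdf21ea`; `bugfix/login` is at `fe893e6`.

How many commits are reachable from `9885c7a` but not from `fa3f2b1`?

4

Reachable from 9885c7a: {0cdd49c, 673c5da, 9885c7a, b2c4a4e, ff20052}.
Reachable from fa3f2b1: {4a66134, 673c5da, fa3f2b1}.
In 9885c7a's history but not fa3f2b1's: {0cdd49c, 9885c7a, b2c4a4e, ff20052} — 4 commits.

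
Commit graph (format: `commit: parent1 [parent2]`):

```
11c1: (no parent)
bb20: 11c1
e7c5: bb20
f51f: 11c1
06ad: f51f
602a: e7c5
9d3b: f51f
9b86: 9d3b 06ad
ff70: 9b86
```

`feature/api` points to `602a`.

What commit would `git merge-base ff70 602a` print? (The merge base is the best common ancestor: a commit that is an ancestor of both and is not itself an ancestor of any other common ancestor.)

Ancestors of ff70: {06ad, 11c1, 9b86, 9d3b, f51f, ff70}.
Ancestors of 602a: {11c1, 602a, bb20, e7c5}.
Common ancestors: {11c1}.
The only common ancestor is 11c1, so it is the merge base.

11c1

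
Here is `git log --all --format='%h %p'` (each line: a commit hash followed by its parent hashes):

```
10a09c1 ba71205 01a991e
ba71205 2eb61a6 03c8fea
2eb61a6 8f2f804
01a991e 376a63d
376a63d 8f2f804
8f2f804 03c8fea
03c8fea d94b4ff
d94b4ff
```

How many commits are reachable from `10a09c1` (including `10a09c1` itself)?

8

Walking parent pointers from 10a09c1: reachable set = {01a991e, 03c8fea, 10a09c1, 2eb61a6, 376a63d, 8f2f804, ba71205, d94b4ff}.
That is 8 commits.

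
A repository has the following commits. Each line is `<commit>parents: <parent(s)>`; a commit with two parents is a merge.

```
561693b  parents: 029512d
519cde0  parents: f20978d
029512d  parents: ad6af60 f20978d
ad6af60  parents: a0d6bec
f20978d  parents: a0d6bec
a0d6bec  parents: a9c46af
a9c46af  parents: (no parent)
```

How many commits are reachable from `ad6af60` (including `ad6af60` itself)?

Walking parent pointers from ad6af60: reachable set = {a0d6bec, a9c46af, ad6af60}.
That is 3 commits.

3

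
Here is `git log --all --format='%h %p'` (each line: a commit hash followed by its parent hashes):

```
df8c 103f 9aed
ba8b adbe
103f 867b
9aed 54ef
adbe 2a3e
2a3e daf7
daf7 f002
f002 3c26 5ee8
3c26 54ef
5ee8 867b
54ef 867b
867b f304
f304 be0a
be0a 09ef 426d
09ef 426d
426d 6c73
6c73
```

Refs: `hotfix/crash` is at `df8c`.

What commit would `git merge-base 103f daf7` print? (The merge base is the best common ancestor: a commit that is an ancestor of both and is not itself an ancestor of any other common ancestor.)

867b

Ancestors of 103f: {09ef, 103f, 426d, 6c73, 867b, be0a, f304}.
Ancestors of daf7: {09ef, 3c26, 426d, 54ef, 5ee8, 6c73, 867b, be0a, daf7, f002, f304}.
Common ancestors: {09ef, 426d, 6c73, 867b, be0a, f304}.
Among these, 867b is not an ancestor of any other common ancestor — it is the merge base.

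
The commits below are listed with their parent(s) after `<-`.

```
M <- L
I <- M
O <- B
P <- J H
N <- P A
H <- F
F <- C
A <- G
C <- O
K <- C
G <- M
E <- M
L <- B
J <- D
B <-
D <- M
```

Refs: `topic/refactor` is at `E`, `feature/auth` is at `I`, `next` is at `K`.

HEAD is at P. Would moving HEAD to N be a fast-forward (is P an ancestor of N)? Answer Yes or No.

Yes

A fast-forward from P to N is possible iff P is an ancestor of N.
Ancestors of N: {A, B, C, D, F, G, H, J, L, M, N, O, P}.
P is among them, so fast-forward is possible.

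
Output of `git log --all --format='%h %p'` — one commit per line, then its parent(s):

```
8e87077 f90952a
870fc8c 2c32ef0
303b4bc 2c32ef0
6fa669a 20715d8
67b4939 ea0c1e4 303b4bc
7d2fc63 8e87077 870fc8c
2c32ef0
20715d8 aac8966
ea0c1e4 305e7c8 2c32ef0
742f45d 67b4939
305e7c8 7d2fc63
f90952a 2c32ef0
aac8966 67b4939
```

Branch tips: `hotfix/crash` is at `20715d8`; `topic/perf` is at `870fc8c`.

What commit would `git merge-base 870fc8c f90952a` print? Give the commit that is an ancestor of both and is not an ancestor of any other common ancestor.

Ancestors of 870fc8c: {2c32ef0, 870fc8c}.
Ancestors of f90952a: {2c32ef0, f90952a}.
Common ancestors: {2c32ef0}.
The only common ancestor is 2c32ef0, so it is the merge base.

2c32ef0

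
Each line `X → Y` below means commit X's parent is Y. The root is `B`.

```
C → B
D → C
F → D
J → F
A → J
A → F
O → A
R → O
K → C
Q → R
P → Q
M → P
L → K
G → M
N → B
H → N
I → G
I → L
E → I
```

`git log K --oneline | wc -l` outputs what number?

3

Walking parent pointers from K: reachable set = {B, C, K}.
That is 3 commits.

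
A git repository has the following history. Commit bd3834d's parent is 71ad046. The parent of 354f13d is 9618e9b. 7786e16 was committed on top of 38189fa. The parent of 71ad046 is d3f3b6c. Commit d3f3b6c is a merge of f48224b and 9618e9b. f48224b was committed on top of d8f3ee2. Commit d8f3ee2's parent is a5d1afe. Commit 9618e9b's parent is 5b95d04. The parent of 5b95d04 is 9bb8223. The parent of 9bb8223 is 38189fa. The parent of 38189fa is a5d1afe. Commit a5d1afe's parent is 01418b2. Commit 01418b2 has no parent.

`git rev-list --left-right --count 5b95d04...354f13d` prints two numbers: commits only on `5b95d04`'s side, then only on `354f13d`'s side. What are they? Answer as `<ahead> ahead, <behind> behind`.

Reachable from 5b95d04: {01418b2, 38189fa, 5b95d04, 9bb8223, a5d1afe}.
Reachable from 354f13d: {01418b2, 354f13d, 38189fa, 5b95d04, 9618e9b, 9bb8223, a5d1afe}.
Only in 5b95d04's history (ahead): {} — 0.
Only in 354f13d's history (behind): {354f13d, 9618e9b} — 2.

0 ahead, 2 behind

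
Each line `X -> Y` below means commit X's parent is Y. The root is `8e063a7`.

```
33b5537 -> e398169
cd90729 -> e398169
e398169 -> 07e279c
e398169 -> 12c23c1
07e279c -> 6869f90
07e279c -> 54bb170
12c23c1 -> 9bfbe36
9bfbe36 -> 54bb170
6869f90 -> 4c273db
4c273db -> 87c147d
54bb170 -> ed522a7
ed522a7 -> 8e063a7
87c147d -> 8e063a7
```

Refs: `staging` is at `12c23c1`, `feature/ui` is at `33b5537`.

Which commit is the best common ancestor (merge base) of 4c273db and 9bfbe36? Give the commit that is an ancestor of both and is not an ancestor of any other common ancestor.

Ancestors of 4c273db: {4c273db, 87c147d, 8e063a7}.
Ancestors of 9bfbe36: {54bb170, 8e063a7, 9bfbe36, ed522a7}.
Common ancestors: {8e063a7}.
The only common ancestor is 8e063a7, so it is the merge base.

8e063a7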